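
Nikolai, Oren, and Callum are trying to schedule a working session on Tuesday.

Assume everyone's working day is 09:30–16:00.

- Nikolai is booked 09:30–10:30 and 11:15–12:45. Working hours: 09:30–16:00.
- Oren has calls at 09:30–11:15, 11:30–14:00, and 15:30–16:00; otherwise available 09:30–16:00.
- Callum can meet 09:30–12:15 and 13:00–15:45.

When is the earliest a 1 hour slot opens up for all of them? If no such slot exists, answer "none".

Nikolai free within 09:30–16:00: 10:30–11:15, 12:45–16:00.
Oren free within 09:30–16:00: 11:15–11:30, 14:00–15:30.
Nikolai ∩ Oren: 14:00–15:30.
Nikolai ∩ Oren ∩ Callum: 14:00–15:30.
Windows ≥ 60 min: 14:00–15:30.
Earliest such window starts at 14:00.

14:00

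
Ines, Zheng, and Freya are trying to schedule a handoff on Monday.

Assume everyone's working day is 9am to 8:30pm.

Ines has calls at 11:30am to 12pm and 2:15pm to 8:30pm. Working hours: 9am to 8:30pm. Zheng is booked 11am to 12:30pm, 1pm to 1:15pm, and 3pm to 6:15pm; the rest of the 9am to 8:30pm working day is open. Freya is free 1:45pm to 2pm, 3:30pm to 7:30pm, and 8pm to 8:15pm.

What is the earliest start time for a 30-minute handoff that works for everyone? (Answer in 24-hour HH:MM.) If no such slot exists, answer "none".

Ines free within 09:00–20:30: 09:00–11:30, 12:00–14:15.
Zheng free within 09:00–20:30: 09:00–11:00, 12:30–13:00, 13:15–15:00, 18:15–20:30.
Ines ∩ Zheng: 09:00–11:00, 12:30–13:00, 13:15–14:15.
Ines ∩ Zheng ∩ Freya: 13:45–14:00.
Windows ≥ 30 min: (none).

none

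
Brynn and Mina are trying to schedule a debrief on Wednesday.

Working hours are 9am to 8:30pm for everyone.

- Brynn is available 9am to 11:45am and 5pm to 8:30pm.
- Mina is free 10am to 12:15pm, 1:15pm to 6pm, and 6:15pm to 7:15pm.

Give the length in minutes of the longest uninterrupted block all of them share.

105 minutes

Brynn ∩ Mina: 10:00–11:45, 17:00–18:00, 18:15–19:15.
Common window lengths: 105, 60, 60 min; longest is 105.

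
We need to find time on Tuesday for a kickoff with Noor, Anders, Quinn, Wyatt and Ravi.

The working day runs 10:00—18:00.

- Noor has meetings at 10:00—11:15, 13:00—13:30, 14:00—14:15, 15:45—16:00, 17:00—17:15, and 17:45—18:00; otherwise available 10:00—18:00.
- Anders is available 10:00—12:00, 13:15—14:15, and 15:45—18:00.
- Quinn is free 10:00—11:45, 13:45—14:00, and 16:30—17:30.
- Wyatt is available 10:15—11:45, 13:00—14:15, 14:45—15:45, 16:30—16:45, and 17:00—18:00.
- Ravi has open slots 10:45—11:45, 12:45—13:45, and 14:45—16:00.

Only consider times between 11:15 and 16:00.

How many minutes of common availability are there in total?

Noor free within 10:00–18:00: 11:15–13:00, 13:30–14:00, 14:15–15:45, 16:00–17:00, 17:15–17:45.
Noor ∩ Anders: 11:15–12:00, 13:30–14:00, 16:00–17:00, 17:15–17:45.
Noor ∩ Anders ∩ Quinn: 11:15–11:45, 13:45–14:00, 16:30–17:00, 17:15–17:30.
Noor ∩ Anders ∩ Quinn ∩ Wyatt: 11:15–11:45, 13:45–14:00, 16:30–16:45, 17:15–17:30.
Noor ∩ Anders ∩ Quinn ∩ Wyatt ∩ Ravi: 11:15–11:45.
Restricted to 11:15–16:00: 11:15–11:45.
Total common minutes: 30.

30 minutes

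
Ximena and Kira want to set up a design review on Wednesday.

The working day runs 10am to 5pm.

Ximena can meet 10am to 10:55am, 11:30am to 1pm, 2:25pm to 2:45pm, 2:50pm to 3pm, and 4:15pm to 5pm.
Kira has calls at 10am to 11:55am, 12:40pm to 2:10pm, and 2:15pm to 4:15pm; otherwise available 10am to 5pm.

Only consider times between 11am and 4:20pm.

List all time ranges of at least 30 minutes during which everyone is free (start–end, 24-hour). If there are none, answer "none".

Kira free within 10:00–17:00: 11:55–12:40, 14:10–14:15, 16:15–17:00.
Ximena ∩ Kira: 11:55–12:40, 16:15–17:00.
Restricted to 11:00–16:20: 11:55–12:40, 16:15–16:20.
Windows ≥ 30 min: 11:55–12:40.

11:55–12:40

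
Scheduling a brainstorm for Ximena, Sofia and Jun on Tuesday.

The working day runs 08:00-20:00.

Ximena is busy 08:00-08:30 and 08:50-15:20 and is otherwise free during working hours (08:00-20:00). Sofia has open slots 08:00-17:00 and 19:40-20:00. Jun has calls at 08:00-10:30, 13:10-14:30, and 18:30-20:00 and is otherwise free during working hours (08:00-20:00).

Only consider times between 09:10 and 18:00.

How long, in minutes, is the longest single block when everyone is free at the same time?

Ximena free within 08:00–20:00: 08:30–08:50, 15:20–20:00.
Jun free within 08:00–20:00: 10:30–13:10, 14:30–18:30.
Ximena ∩ Sofia: 08:30–08:50, 15:20–17:00, 19:40–20:00.
Ximena ∩ Sofia ∩ Jun: 15:20–17:00.
Restricted to 09:10–18:00: 15:20–17:00.
Single common window of 100 minutes.

100 minutes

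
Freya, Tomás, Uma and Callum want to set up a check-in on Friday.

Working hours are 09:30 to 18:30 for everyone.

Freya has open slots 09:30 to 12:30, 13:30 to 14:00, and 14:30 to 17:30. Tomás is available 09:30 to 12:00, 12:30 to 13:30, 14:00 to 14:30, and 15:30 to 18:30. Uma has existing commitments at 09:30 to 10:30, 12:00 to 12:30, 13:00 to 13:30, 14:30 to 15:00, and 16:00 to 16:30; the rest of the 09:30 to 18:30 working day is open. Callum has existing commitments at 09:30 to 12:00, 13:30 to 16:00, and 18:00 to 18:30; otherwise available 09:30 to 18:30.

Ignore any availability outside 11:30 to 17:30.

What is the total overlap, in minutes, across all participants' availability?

60 minutes

Uma free within 09:30–18:30: 10:30–12:00, 12:30–13:00, 13:30–14:30, 15:00–16:00, 16:30–18:30.
Callum free within 09:30–18:30: 12:00–13:30, 16:00–18:00.
Freya ∩ Tomás: 09:30–12:00, 15:30–17:30.
Freya ∩ Tomás ∩ Uma: 10:30–12:00, 15:30–16:00, 16:30–17:30.
Freya ∩ Tomás ∩ Uma ∩ Callum: 16:30–17:30.
Restricted to 11:30–17:30: 16:30–17:30.
Total common minutes: 60.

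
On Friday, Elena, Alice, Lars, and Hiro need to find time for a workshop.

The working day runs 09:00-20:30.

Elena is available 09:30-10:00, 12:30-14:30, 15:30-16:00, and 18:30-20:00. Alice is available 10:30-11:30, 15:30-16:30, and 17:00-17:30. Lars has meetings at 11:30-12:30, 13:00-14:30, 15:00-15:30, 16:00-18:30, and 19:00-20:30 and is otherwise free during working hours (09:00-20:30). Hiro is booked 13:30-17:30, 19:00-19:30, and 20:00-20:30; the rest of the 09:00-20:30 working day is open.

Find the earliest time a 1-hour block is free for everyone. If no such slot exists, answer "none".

none

Lars free within 09:00–20:30: 09:00–11:30, 12:30–13:00, 14:30–15:00, 15:30–16:00, 18:30–19:00.
Hiro free within 09:00–20:30: 09:00–13:30, 17:30–19:00, 19:30–20:00.
Elena ∩ Alice: 15:30–16:00.
Elena ∩ Alice ∩ Lars: 15:30–16:00.
Elena ∩ Alice ∩ Lars ∩ Hiro: (none).
Windows ≥ 60 min: (none).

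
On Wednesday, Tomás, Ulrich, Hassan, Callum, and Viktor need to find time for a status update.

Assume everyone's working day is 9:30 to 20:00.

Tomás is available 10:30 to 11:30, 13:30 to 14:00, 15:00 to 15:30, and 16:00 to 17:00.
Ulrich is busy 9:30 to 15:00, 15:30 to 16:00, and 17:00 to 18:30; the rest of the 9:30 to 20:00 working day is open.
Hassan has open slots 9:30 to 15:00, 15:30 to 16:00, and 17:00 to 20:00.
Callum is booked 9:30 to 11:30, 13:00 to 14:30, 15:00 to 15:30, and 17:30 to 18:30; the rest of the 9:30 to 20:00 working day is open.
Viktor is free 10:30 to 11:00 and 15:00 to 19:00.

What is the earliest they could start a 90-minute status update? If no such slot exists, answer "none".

none

Ulrich free within 09:30–20:00: 15:00–15:30, 16:00–17:00, 18:30–20:00.
Callum free within 09:30–20:00: 11:30–13:00, 14:30–15:00, 15:30–17:30, 18:30–20:00.
Tomás ∩ Ulrich: 15:00–15:30, 16:00–17:00.
Tomás ∩ Ulrich ∩ Hassan: (none).
Tomás ∩ Ulrich ∩ Hassan ∩ Callum: (none).
Tomás ∩ Ulrich ∩ Hassan ∩ Callum ∩ Viktor: (none).
Windows ≥ 90 min: (none).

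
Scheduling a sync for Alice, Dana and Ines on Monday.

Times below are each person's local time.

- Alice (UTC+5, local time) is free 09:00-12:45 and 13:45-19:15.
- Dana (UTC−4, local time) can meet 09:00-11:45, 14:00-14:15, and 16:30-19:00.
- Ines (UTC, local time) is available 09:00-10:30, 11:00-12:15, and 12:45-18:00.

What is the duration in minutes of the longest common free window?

75 minutes

Alice → UTC: 04:00–07:45, 08:45–14:15.
Dana → UTC: 13:00–15:45, 18:00–18:15, 20:30–23:00.
Ines → UTC: 09:00–10:30, 11:00–12:15, 12:45–18:00.
Alice ∩ Dana: 13:00–14:15.
Alice ∩ Dana ∩ Ines: 13:00–14:15.
Single common window of 75 minutes.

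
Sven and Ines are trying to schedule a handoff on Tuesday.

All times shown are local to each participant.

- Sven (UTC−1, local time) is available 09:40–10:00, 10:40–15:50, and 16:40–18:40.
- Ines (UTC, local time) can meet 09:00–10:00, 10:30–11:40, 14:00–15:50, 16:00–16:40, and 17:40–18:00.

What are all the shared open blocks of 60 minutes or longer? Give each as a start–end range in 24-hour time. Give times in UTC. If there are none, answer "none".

Sven → UTC: 10:40–11:00, 11:40–16:50, 17:40–19:40.
Ines → UTC: 09:00–10:00, 10:30–11:40, 14:00–15:50, 16:00–16:40, 17:40–18:00.
Sven ∩ Ines: 10:40–11:00, 14:00–15:50, 16:00–16:40, 17:40–18:00.
Windows ≥ 60 min: 14:00–15:50.

14:00–15:50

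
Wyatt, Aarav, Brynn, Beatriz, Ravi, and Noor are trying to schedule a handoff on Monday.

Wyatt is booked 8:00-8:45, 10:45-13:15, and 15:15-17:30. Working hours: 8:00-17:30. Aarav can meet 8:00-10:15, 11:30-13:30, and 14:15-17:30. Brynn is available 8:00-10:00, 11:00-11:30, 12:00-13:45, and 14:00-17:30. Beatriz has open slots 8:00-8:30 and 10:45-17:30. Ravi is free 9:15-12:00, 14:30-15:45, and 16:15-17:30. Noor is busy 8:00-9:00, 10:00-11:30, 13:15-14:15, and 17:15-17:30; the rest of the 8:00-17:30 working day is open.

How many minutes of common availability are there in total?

Wyatt free within 08:00–17:30: 08:45–10:45, 13:15–15:15.
Noor free within 08:00–17:30: 09:00–10:00, 11:30–13:15, 14:15–17:15.
Wyatt ∩ Aarav: 08:45–10:15, 13:15–13:30, 14:15–15:15.
Wyatt ∩ Aarav ∩ Brynn: 08:45–10:00, 13:15–13:30, 14:15–15:15.
Wyatt ∩ Aarav ∩ Brynn ∩ Beatriz: 13:15–13:30, 14:15–15:15.
Wyatt ∩ Aarav ∩ Brynn ∩ Beatriz ∩ Ravi: 14:30–15:15.
Wyatt ∩ Aarav ∩ Brynn ∩ Beatriz ∩ Ravi ∩ Noor: 14:30–15:15.
Total common minutes: 45.

45 minutes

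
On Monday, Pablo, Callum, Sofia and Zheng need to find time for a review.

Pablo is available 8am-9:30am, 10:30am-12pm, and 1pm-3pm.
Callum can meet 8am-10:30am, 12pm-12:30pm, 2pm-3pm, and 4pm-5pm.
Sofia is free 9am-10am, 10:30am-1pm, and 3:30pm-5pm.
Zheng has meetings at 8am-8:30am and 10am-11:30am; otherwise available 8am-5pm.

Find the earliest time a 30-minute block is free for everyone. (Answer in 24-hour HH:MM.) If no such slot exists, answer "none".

Zheng free within 08:00–17:00: 08:30–10:00, 11:30–17:00.
Pablo ∩ Callum: 08:00–09:30, 14:00–15:00.
Pablo ∩ Callum ∩ Sofia: 09:00–09:30.
Pablo ∩ Callum ∩ Sofia ∩ Zheng: 09:00–09:30.
Windows ≥ 30 min: 09:00–09:30.
Earliest such window starts at 09:00.

09:00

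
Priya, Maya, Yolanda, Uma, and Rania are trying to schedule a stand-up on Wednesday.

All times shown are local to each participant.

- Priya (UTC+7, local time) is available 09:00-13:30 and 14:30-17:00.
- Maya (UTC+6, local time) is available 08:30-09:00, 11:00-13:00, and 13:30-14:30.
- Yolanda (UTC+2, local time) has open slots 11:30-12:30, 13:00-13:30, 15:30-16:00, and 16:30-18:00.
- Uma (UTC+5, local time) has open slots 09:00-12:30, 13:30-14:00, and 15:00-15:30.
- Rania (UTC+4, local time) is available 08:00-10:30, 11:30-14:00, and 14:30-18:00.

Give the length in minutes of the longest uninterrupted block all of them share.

0 minutes

Priya → UTC: 02:00–06:30, 07:30–10:00.
Maya → UTC: 02:30–03:00, 05:00–07:00, 07:30–08:30.
Yolanda → UTC: 09:30–10:30, 11:00–11:30, 13:30–14:00, 14:30–16:00.
Uma → UTC: 04:00–07:30, 08:30–09:00, 10:00–10:30.
Rania → UTC: 04:00–06:30, 07:30–10:00, 10:30–14:00.
Priya ∩ Maya: 02:30–03:00, 05:00–06:30, 07:30–08:30.
Priya ∩ Maya ∩ Yolanda: (none).
Priya ∩ Maya ∩ Yolanda ∩ Uma: (none).
Priya ∩ Maya ∩ Yolanda ∩ Uma ∩ Rania: (none).
No common window.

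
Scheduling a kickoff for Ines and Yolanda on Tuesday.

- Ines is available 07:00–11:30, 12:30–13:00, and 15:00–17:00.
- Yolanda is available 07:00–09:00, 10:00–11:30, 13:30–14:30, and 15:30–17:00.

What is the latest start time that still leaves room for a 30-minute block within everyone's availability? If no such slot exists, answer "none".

16:30

Ines ∩ Yolanda: 07:00–09:00, 10:00–11:30, 15:30–17:00.
Windows ≥ 30 min: 07:00–09:00, 10:00–11:30, 15:30–17:00.
Latest start in the last window 15:30–17:00 is 17:00 − 30 min = 16:30.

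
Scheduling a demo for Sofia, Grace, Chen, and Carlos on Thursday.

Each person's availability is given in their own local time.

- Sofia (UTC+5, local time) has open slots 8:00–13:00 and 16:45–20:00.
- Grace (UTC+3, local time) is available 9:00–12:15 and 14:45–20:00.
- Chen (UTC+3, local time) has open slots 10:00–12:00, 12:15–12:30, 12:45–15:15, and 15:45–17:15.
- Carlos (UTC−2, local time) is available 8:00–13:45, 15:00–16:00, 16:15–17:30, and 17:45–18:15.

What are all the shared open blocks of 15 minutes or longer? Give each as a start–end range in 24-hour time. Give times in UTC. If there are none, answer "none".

11:45–12:15, 12:45–14:15

Sofia → UTC: 03:00–08:00, 11:45–15:00.
Grace → UTC: 06:00–09:15, 11:45–17:00.
Chen → UTC: 07:00–09:00, 09:15–09:30, 09:45–12:15, 12:45–14:15.
Carlos → UTC: 10:00–15:45, 17:00–18:00, 18:15–19:30, 19:45–20:15.
Sofia ∩ Grace: 06:00–08:00, 11:45–15:00.
Sofia ∩ Grace ∩ Chen: 07:00–08:00, 11:45–12:15, 12:45–14:15.
Sofia ∩ Grace ∩ Chen ∩ Carlos: 11:45–12:15, 12:45–14:15.
Windows ≥ 15 min: 11:45–12:15, 12:45–14:15.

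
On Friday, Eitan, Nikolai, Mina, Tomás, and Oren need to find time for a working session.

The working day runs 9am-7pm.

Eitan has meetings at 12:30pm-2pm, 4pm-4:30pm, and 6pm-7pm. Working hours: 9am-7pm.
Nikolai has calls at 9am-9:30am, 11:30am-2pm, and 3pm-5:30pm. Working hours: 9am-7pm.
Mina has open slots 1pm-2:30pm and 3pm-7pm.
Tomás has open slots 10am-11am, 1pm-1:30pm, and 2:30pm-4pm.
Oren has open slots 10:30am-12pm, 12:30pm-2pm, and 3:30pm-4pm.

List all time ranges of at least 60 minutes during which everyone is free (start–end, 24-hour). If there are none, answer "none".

none

Eitan free within 09:00–19:00: 09:00–12:30, 14:00–16:00, 16:30–18:00.
Nikolai free within 09:00–19:00: 09:30–11:30, 14:00–15:00, 17:30–19:00.
Eitan ∩ Nikolai: 09:30–11:30, 14:00–15:00, 17:30–18:00.
Eitan ∩ Nikolai ∩ Mina: 14:00–14:30, 17:30–18:00.
Eitan ∩ Nikolai ∩ Mina ∩ Tomás: (none).
Eitan ∩ Nikolai ∩ Mina ∩ Tomás ∩ Oren: (none).
Windows ≥ 60 min: (none).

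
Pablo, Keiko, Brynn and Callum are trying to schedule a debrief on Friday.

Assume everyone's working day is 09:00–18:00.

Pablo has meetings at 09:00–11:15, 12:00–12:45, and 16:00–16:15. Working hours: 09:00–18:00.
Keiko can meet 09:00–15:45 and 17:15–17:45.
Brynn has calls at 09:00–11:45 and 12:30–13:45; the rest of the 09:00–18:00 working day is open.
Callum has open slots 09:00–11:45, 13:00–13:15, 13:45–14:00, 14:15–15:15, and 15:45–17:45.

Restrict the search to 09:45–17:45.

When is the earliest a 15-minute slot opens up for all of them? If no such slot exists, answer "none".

13:45

Pablo free within 09:00–18:00: 11:15–12:00, 12:45–16:00, 16:15–18:00.
Brynn free within 09:00–18:00: 11:45–12:30, 13:45–18:00.
Pablo ∩ Keiko: 11:15–12:00, 12:45–15:45, 17:15–17:45.
Pablo ∩ Keiko ∩ Brynn: 11:45–12:00, 13:45–15:45, 17:15–17:45.
Pablo ∩ Keiko ∩ Brynn ∩ Callum: 13:45–14:00, 14:15–15:15, 17:15–17:45.
Restricted to 09:45–17:45: 13:45–14:00, 14:15–15:15, 17:15–17:45.
Windows ≥ 15 min: 13:45–14:00, 14:15–15:15, 17:15–17:45.
Earliest such window starts at 13:45.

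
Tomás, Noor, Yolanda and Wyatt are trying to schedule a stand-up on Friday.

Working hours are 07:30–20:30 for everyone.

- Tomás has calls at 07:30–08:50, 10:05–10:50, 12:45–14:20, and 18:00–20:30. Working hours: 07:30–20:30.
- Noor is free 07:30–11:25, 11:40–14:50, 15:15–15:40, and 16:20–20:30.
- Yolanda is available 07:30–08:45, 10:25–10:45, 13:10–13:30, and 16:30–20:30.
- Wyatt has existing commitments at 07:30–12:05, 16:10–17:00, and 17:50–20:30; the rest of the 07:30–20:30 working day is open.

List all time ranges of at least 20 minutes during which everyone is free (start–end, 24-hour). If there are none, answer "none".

Tomás free within 07:30–20:30: 08:50–10:05, 10:50–12:45, 14:20–18:00.
Wyatt free within 07:30–20:30: 12:05–16:10, 17:00–17:50.
Tomás ∩ Noor: 08:50–10:05, 10:50–11:25, 11:40–12:45, 14:20–14:50, 15:15–15:40, 16:20–18:00.
Tomás ∩ Noor ∩ Yolanda: 16:30–18:00.
Tomás ∩ Noor ∩ Yolanda ∩ Wyatt: 17:00–17:50.
Windows ≥ 20 min: 17:00–17:50.

17:00–17:50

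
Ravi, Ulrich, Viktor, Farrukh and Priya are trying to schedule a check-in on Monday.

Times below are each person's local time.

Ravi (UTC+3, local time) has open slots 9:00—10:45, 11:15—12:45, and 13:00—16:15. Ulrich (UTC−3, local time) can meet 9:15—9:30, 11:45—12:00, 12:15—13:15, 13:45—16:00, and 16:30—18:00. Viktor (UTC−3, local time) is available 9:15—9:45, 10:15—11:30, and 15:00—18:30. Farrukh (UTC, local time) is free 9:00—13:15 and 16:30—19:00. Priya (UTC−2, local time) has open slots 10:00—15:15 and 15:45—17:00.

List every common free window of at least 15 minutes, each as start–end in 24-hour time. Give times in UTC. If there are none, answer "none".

12:15–12:30

Ravi → UTC: 06:00–07:45, 08:15–09:45, 10:00–13:15.
Ulrich → UTC: 12:15–12:30, 14:45–15:00, 15:15–16:15, 16:45–19:00, 19:30–21:00.
Viktor → UTC: 12:15–12:45, 13:15–14:30, 18:00–21:30.
Farrukh → UTC: 09:00–13:15, 16:30–19:00.
Priya → UTC: 12:00–17:15, 17:45–19:00.
Ravi ∩ Ulrich: 12:15–12:30.
Ravi ∩ Ulrich ∩ Viktor: 12:15–12:30.
Ravi ∩ Ulrich ∩ Viktor ∩ Farrukh: 12:15–12:30.
Ravi ∩ Ulrich ∩ Viktor ∩ Farrukh ∩ Priya: 12:15–12:30.
Windows ≥ 15 min: 12:15–12:30.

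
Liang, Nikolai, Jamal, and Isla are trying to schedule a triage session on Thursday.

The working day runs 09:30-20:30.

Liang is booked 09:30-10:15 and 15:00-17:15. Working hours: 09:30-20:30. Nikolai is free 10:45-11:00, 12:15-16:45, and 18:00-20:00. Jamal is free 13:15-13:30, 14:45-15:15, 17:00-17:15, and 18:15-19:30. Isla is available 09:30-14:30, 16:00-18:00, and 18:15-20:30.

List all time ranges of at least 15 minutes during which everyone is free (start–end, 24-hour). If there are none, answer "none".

13:15–13:30, 18:15–19:30

Liang free within 09:30–20:30: 10:15–15:00, 17:15–20:30.
Liang ∩ Nikolai: 10:45–11:00, 12:15–15:00, 18:00–20:00.
Liang ∩ Nikolai ∩ Jamal: 13:15–13:30, 14:45–15:00, 18:15–19:30.
Liang ∩ Nikolai ∩ Jamal ∩ Isla: 13:15–13:30, 18:15–19:30.
Windows ≥ 15 min: 13:15–13:30, 18:15–19:30.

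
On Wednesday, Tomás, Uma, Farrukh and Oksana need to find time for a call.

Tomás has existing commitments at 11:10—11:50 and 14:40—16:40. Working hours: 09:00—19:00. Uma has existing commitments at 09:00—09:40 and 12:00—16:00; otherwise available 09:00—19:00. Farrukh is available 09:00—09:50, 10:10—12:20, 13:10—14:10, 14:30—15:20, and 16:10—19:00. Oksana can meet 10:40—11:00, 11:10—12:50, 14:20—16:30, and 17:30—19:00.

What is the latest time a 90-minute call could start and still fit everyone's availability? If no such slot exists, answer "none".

Tomás free within 09:00–19:00: 09:00–11:10, 11:50–14:40, 16:40–19:00.
Uma free within 09:00–19:00: 09:40–12:00, 16:00–19:00.
Tomás ∩ Uma: 09:40–11:10, 11:50–12:00, 16:40–19:00.
Tomás ∩ Uma ∩ Farrukh: 09:40–09:50, 10:10–11:10, 11:50–12:00, 16:40–19:00.
Tomás ∩ Uma ∩ Farrukh ∩ Oksana: 10:40–11:00, 11:50–12:00, 17:30–19:00.
Windows ≥ 90 min: 17:30–19:00.
Latest start in the last window 17:30–19:00 is 19:00 − 90 min = 17:30.

17:30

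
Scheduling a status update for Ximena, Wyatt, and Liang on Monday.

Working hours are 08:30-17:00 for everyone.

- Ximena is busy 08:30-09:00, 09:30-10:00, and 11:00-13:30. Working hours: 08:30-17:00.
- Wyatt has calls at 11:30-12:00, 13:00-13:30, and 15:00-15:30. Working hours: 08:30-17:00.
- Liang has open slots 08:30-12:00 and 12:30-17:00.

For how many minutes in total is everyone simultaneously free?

Ximena free within 08:30–17:00: 09:00–09:30, 10:00–11:00, 13:30–17:00.
Wyatt free within 08:30–17:00: 08:30–11:30, 12:00–13:00, 13:30–15:00, 15:30–17:00.
Ximena ∩ Wyatt: 09:00–09:30, 10:00–11:00, 13:30–15:00, 15:30–17:00.
Ximena ∩ Wyatt ∩ Liang: 09:00–09:30, 10:00–11:00, 13:30–15:00, 15:30–17:00.
Total common minutes: 30 + 60 + 90 + 90 = 270.

270 minutes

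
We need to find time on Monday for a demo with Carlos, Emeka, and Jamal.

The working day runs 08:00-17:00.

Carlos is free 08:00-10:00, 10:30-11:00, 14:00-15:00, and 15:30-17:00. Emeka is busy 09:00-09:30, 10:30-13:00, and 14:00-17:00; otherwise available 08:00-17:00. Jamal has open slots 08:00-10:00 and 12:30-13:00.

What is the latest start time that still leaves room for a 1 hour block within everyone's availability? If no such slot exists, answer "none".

08:00

Emeka free within 08:00–17:00: 08:00–09:00, 09:30–10:30, 13:00–14:00.
Carlos ∩ Emeka: 08:00–09:00, 09:30–10:00.
Carlos ∩ Emeka ∩ Jamal: 08:00–09:00, 09:30–10:00.
Windows ≥ 60 min: 08:00–09:00.
Latest start in the last window 08:00–09:00 is 09:00 − 60 min = 08:00.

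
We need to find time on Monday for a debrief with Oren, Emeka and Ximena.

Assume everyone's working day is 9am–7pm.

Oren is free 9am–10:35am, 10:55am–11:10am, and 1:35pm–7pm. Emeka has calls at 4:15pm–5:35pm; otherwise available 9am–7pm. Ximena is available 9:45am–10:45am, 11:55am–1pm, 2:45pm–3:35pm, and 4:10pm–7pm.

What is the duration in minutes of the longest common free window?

85 minutes

Emeka free within 09:00–19:00: 09:00–16:15, 17:35–19:00.
Oren ∩ Emeka: 09:00–10:35, 10:55–11:10, 13:35–16:15, 17:35–19:00.
Oren ∩ Emeka ∩ Ximena: 09:45–10:35, 14:45–15:35, 16:10–16:15, 17:35–19:00.
Common window lengths: 50, 50, 5, 85 min; longest is 85.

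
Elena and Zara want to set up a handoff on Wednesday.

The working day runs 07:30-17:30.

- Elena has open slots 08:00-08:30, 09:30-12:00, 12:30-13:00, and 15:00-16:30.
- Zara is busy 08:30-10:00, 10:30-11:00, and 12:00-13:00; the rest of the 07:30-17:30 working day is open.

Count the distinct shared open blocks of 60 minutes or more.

2

Zara free within 07:30–17:30: 07:30–08:30, 10:00–10:30, 11:00–12:00, 13:00–17:30.
Elena ∩ Zara: 08:00–08:30, 10:00–10:30, 11:00–12:00, 15:00–16:30.
Windows ≥ 60 min: 11:00–12:00, 15:00–16:30.
That's 2 windows.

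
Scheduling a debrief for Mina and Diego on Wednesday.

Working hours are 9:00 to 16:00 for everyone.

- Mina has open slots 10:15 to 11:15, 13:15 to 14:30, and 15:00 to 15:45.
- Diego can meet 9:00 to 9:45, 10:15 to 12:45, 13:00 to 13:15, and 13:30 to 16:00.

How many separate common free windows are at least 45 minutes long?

Mina ∩ Diego: 10:15–11:15, 13:30–14:30, 15:00–15:45.
Windows ≥ 45 min: 10:15–11:15, 13:30–14:30, 15:00–15:45.
That's 3 windows.

3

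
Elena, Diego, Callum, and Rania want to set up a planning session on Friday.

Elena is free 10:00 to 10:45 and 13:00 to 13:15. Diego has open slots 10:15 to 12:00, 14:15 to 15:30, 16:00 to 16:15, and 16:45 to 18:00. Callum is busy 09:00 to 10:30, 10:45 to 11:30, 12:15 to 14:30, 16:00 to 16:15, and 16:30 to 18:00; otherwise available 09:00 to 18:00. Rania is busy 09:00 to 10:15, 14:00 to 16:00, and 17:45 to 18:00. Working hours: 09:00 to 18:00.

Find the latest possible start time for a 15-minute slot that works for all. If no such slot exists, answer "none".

Callum free within 09:00–18:00: 10:30–10:45, 11:30–12:15, 14:30–16:00, 16:15–16:30.
Rania free within 09:00–18:00: 10:15–14:00, 16:00–17:45.
Elena ∩ Diego: 10:15–10:45.
Elena ∩ Diego ∩ Callum: 10:30–10:45.
Elena ∩ Diego ∩ Callum ∩ Rania: 10:30–10:45.
Windows ≥ 15 min: 10:30–10:45.
Latest start in the last window 10:30–10:45 is 10:45 − 15 min = 10:30.

10:30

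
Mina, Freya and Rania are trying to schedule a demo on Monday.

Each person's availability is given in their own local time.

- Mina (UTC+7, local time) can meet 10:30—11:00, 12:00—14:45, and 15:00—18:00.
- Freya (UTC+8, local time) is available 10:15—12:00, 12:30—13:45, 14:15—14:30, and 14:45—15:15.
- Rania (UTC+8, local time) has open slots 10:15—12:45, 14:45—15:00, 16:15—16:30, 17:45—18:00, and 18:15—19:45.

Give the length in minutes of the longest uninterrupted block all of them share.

30 minutes

Mina → UTC: 03:30–04:00, 05:00–07:45, 08:00–11:00.
Freya → UTC: 02:15–04:00, 04:30–05:45, 06:15–06:30, 06:45–07:15.
Rania → UTC: 02:15–04:45, 06:45–07:00, 08:15–08:30, 09:45–10:00, 10:15–11:45.
Mina ∩ Freya: 03:30–04:00, 05:00–05:45, 06:15–06:30, 06:45–07:15.
Mina ∩ Freya ∩ Rania: 03:30–04:00, 06:45–07:00.
Common window lengths: 30, 15 min; longest is 30.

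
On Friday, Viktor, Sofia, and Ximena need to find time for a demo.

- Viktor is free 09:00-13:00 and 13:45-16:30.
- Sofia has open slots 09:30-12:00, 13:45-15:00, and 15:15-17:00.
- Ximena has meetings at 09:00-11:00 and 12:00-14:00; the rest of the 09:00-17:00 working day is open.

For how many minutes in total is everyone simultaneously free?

Ximena free within 09:00–17:00: 11:00–12:00, 14:00–17:00.
Viktor ∩ Sofia: 09:30–12:00, 13:45–15:00, 15:15–16:30.
Viktor ∩ Sofia ∩ Ximena: 11:00–12:00, 14:00–15:00, 15:15–16:30.
Total common minutes: 60 + 60 + 75 = 195.

195 minutes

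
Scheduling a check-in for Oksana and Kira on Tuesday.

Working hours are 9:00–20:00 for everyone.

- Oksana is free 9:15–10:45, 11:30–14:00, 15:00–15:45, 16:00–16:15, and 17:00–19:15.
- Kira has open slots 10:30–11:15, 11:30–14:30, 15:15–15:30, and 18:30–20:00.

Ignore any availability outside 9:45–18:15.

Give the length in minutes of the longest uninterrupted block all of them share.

Oksana ∩ Kira: 10:30–10:45, 11:30–14:00, 15:15–15:30, 18:30–19:15.
Restricted to 09:45–18:15: 10:30–10:45, 11:30–14:00, 15:15–15:30.
Common window lengths: 15, 150, 15 min; longest is 150.

150 minutes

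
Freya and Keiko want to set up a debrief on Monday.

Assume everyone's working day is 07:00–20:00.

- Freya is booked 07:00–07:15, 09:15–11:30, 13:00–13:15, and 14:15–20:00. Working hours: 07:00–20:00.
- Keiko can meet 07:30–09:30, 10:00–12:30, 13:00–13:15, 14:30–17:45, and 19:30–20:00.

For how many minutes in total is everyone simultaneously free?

165 minutes

Freya free within 07:00–20:00: 07:15–09:15, 11:30–13:00, 13:15–14:15.
Freya ∩ Keiko: 07:30–09:15, 11:30–12:30.
Total common minutes: 105 + 60 = 165.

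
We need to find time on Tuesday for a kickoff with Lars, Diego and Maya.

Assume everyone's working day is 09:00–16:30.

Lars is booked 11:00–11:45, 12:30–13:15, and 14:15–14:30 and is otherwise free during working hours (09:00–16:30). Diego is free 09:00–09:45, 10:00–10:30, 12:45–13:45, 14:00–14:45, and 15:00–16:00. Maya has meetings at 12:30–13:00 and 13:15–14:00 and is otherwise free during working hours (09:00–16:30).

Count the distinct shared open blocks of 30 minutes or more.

3

Lars free within 09:00–16:30: 09:00–11:00, 11:45–12:30, 13:15–14:15, 14:30–16:30.
Maya free within 09:00–16:30: 09:00–12:30, 13:00–13:15, 14:00–16:30.
Lars ∩ Diego: 09:00–09:45, 10:00–10:30, 13:15–13:45, 14:00–14:15, 14:30–14:45, 15:00–16:00.
Lars ∩ Diego ∩ Maya: 09:00–09:45, 10:00–10:30, 14:00–14:15, 14:30–14:45, 15:00–16:00.
Windows ≥ 30 min: 09:00–09:45, 10:00–10:30, 15:00–16:00.
That's 3 windows.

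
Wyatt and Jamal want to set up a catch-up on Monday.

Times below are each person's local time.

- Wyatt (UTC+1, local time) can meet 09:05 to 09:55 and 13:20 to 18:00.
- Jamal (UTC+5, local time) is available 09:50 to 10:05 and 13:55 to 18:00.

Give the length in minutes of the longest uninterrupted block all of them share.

40 minutes

Wyatt → UTC: 08:05–08:55, 12:20–17:00.
Jamal → UTC: 04:50–05:05, 08:55–13:00.
Wyatt ∩ Jamal: 12:20–13:00.
Single common window of 40 minutes.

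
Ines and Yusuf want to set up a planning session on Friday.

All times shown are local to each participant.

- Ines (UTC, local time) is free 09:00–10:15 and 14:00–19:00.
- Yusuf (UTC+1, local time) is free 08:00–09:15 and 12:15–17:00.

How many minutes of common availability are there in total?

Ines → UTC: 09:00–10:15, 14:00–19:00.
Yusuf → UTC: 07:00–08:15, 11:15–16:00.
Ines ∩ Yusuf: 14:00–16:00.
Total common minutes: 120.

120 minutes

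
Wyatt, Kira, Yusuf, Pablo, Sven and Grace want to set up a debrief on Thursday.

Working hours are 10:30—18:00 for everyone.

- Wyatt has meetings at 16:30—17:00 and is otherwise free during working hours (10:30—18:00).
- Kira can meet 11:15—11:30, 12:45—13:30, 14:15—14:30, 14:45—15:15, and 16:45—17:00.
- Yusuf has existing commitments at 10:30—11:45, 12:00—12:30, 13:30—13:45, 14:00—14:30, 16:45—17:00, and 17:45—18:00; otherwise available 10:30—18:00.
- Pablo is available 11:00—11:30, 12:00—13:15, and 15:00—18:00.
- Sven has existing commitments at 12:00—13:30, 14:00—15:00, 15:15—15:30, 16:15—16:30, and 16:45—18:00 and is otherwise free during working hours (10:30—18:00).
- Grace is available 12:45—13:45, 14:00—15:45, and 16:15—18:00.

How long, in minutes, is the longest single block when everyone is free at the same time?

15 minutes

Wyatt free within 10:30–18:00: 10:30–16:30, 17:00–18:00.
Yusuf free within 10:30–18:00: 11:45–12:00, 12:30–13:30, 13:45–14:00, 14:30–16:45, 17:00–17:45.
Sven free within 10:30–18:00: 10:30–12:00, 13:30–14:00, 15:00–15:15, 15:30–16:15, 16:30–16:45.
Wyatt ∩ Kira: 11:15–11:30, 12:45–13:30, 14:15–14:30, 14:45–15:15.
Wyatt ∩ Kira ∩ Yusuf: 12:45–13:30, 14:45–15:15.
Wyatt ∩ Kira ∩ Yusuf ∩ Pablo: 12:45–13:15, 15:00–15:15.
Wyatt ∩ Kira ∩ Yusuf ∩ Pablo ∩ Sven: 15:00–15:15.
Wyatt ∩ Kira ∩ Yusuf ∩ Pablo ∩ Sven ∩ Grace: 15:00–15:15.
Single common window of 15 minutes.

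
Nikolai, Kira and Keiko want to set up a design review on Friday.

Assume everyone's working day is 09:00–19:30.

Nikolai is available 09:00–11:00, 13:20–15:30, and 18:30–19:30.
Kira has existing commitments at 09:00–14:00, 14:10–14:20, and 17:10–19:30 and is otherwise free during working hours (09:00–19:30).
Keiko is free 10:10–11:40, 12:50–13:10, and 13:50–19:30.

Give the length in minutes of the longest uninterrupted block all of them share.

Kira free within 09:00–19:30: 14:00–14:10, 14:20–17:10.
Nikolai ∩ Kira: 14:00–14:10, 14:20–15:30.
Nikolai ∩ Kira ∩ Keiko: 14:00–14:10, 14:20–15:30.
Common window lengths: 10, 70 min; longest is 70.

70 minutes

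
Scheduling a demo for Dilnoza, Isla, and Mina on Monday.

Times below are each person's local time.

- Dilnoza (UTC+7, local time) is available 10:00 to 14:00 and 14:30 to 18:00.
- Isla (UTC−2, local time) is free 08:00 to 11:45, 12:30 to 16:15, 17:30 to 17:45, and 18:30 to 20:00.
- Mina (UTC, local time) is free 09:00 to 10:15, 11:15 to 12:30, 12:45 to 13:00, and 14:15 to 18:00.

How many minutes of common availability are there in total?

Dilnoza → UTC: 03:00–07:00, 07:30–11:00.
Isla → UTC: 10:00–13:45, 14:30–18:15, 19:30–19:45, 20:30–22:00.
Mina → UTC: 09:00–10:15, 11:15–12:30, 12:45–13:00, 14:15–18:00.
Dilnoza ∩ Isla: 10:00–11:00.
Dilnoza ∩ Isla ∩ Mina: 10:00–10:15.
Total common minutes: 15.

15 minutes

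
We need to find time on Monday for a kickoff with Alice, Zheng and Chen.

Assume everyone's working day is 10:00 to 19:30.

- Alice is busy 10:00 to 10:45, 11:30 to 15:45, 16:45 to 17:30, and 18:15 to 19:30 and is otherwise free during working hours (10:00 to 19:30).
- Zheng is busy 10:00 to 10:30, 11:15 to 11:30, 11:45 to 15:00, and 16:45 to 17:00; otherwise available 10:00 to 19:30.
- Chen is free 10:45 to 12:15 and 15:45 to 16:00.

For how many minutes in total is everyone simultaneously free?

Alice free within 10:00–19:30: 10:45–11:30, 15:45–16:45, 17:30–18:15.
Zheng free within 10:00–19:30: 10:30–11:15, 11:30–11:45, 15:00–16:45, 17:00–19:30.
Alice ∩ Zheng: 10:45–11:15, 15:45–16:45, 17:30–18:15.
Alice ∩ Zheng ∩ Chen: 10:45–11:15, 15:45–16:00.
Total common minutes: 30 + 15 = 45.

45 minutes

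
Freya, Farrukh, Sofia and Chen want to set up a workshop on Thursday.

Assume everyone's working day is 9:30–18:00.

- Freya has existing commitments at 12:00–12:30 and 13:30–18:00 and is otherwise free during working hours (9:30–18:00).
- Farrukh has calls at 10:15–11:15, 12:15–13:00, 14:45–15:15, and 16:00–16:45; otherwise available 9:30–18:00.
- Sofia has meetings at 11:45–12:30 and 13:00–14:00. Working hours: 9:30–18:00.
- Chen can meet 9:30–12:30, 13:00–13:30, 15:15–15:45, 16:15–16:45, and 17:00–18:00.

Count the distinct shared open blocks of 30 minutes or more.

2

Freya free within 09:30–18:00: 09:30–12:00, 12:30–13:30.
Farrukh free within 09:30–18:00: 09:30–10:15, 11:15–12:15, 13:00–14:45, 15:15–16:00, 16:45–18:00.
Sofia free within 09:30–18:00: 09:30–11:45, 12:30–13:00, 14:00–18:00.
Freya ∩ Farrukh: 09:30–10:15, 11:15–12:00, 13:00–13:30.
Freya ∩ Farrukh ∩ Sofia: 09:30–10:15, 11:15–11:45.
Freya ∩ Farrukh ∩ Sofia ∩ Chen: 09:30–10:15, 11:15–11:45.
Windows ≥ 30 min: 09:30–10:15, 11:15–11:45.
That's 2 windows.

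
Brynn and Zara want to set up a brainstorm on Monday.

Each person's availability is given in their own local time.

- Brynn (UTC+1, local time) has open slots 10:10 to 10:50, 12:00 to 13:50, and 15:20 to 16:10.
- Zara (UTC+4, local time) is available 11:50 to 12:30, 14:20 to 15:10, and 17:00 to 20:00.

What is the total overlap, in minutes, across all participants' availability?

Brynn → UTC: 09:10–09:50, 11:00–12:50, 14:20–15:10.
Zara → UTC: 07:50–08:30, 10:20–11:10, 13:00–16:00.
Brynn ∩ Zara: 11:00–11:10, 14:20–15:10.
Total common minutes: 10 + 50 = 60.

60 minutes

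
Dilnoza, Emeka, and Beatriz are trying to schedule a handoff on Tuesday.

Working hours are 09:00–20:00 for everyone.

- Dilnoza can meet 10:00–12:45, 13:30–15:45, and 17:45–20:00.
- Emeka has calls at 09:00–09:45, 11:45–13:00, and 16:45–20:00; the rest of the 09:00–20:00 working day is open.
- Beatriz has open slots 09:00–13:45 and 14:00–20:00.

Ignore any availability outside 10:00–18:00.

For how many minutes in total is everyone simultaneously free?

225 minutes

Emeka free within 09:00–20:00: 09:45–11:45, 13:00–16:45.
Dilnoza ∩ Emeka: 10:00–11:45, 13:30–15:45.
Dilnoza ∩ Emeka ∩ Beatriz: 10:00–11:45, 13:30–13:45, 14:00–15:45.
Restricted to 10:00–18:00: 10:00–11:45, 13:30–13:45, 14:00–15:45.
Total common minutes: 105 + 15 + 105 = 225.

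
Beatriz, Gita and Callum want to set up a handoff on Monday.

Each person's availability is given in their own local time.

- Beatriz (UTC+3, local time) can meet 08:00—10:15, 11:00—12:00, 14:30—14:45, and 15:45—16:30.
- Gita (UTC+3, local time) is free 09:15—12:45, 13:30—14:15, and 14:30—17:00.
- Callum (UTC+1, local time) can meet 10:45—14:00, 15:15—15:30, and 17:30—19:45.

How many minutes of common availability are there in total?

Beatriz → UTC: 05:00–07:15, 08:00–09:00, 11:30–11:45, 12:45–13:30.
Gita → UTC: 06:15–09:45, 10:30–11:15, 11:30–14:00.
Callum → UTC: 09:45–13:00, 14:15–14:30, 16:30–18:45.
Beatriz ∩ Gita: 06:15–07:15, 08:00–09:00, 11:30–11:45, 12:45–13:30.
Beatriz ∩ Gita ∩ Callum: 11:30–11:45, 12:45–13:00.
Total common minutes: 15 + 15 = 30.

30 minutes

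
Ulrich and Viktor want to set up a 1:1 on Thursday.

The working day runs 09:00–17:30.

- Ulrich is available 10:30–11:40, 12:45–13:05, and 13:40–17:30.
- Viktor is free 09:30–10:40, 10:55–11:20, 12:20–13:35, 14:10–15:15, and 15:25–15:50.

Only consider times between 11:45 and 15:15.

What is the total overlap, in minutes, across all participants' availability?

Ulrich ∩ Viktor: 10:30–10:40, 10:55–11:20, 12:45–13:05, 14:10–15:15, 15:25–15:50.
Restricted to 11:45–15:15: 12:45–13:05, 14:10–15:15.
Total common minutes: 20 + 65 = 85.

85 minutes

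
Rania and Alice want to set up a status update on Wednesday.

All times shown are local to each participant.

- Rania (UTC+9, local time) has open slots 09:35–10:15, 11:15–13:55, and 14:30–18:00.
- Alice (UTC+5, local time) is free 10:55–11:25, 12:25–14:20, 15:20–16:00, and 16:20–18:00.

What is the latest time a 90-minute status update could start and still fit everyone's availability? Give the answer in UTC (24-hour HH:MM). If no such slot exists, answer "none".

Rania → UTC: 00:35–01:15, 02:15–04:55, 05:30–09:00.
Alice → UTC: 05:55–06:25, 07:25–09:20, 10:20–11:00, 11:20–13:00.
Rania ∩ Alice: 05:55–06:25, 07:25–09:00.
Windows ≥ 90 min: 07:25–09:00.
Latest start in the last window 07:25–09:00 is 09:00 − 90 min = 07:30.

07:30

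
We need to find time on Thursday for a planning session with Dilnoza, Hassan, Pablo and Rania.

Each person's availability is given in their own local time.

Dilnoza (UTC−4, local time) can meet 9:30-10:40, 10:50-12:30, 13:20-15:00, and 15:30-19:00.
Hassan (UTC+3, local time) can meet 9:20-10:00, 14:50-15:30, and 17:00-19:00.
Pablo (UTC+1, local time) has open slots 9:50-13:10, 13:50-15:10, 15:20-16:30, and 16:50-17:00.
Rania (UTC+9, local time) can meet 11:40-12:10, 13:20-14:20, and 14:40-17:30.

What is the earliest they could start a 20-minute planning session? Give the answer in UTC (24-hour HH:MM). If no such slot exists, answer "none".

Dilnoza → UTC: 13:30–14:40, 14:50–16:30, 17:20–19:00, 19:30–23:00.
Hassan → UTC: 06:20–07:00, 11:50–12:30, 14:00–16:00.
Pablo → UTC: 08:50–12:10, 12:50–14:10, 14:20–15:30, 15:50–16:00.
Rania → UTC: 02:40–03:10, 04:20–05:20, 05:40–08:30.
Dilnoza ∩ Hassan: 14:00–14:40, 14:50–16:00.
Dilnoza ∩ Hassan ∩ Pablo: 14:00–14:10, 14:20–14:40, 14:50–15:30, 15:50–16:00.
Dilnoza ∩ Hassan ∩ Pablo ∩ Rania: (none).
Windows ≥ 20 min: (none).

none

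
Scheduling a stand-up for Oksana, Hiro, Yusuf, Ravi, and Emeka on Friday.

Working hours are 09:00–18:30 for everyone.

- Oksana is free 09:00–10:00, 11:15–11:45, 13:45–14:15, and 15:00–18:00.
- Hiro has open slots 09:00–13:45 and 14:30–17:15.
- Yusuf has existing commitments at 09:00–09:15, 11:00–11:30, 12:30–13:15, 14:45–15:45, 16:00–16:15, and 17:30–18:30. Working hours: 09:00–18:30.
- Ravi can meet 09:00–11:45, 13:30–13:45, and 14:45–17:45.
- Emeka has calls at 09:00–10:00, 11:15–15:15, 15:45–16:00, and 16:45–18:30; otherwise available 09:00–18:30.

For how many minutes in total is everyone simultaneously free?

Yusuf free within 09:00–18:30: 09:15–11:00, 11:30–12:30, 13:15–14:45, 15:45–16:00, 16:15–17:30.
Emeka free within 09:00–18:30: 10:00–11:15, 15:15–15:45, 16:00–16:45.
Oksana ∩ Hiro: 09:00–10:00, 11:15–11:45, 15:00–17:15.
Oksana ∩ Hiro ∩ Yusuf: 09:15–10:00, 11:30–11:45, 15:45–16:00, 16:15–17:15.
Oksana ∩ Hiro ∩ Yusuf ∩ Ravi: 09:15–10:00, 11:30–11:45, 15:45–16:00, 16:15–17:15.
Oksana ∩ Hiro ∩ Yusuf ∩ Ravi ∩ Emeka: 16:15–16:45.
Total common minutes: 30.

30 minutes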